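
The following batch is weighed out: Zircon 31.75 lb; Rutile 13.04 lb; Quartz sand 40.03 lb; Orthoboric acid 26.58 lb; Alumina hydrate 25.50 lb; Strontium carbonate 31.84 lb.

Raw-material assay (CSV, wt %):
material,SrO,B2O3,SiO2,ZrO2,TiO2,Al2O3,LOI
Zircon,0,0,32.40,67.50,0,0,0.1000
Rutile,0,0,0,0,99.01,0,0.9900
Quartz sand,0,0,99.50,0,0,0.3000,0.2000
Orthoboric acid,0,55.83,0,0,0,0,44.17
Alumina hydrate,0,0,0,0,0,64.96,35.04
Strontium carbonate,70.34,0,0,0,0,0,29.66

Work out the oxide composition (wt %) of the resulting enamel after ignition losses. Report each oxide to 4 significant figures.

In-progress results are shown (rounded to four significant digits) when written out — each numeric step keeps full precision at all times; every reported result takes exactly one rounding — the derived quantities (totals, the six compositions, LOI, yield, net glass mass) are rebuilt in exact precision from the batch weights for 138.4 lb of glass precisely as stated by the question or the answer.
Oxide masses out of the charge:
  SrO: 31.84·0.7034 = 22.40 lb
  B2O3: 26.58·0.5583 = 14.84 lb
  SiO2: 31.75·0.3240 + 40.03·0.9950 = 50.12 lb
  ZrO2: 31.75·0.6750 = 21.43 lb
  TiO2: 13.04·0.9901 = 12.91 lb
  Al2O3: 40.03·0.003000 + 25.50·0.6496 = 16.68 lb
LOI: 31.75·0.001000 + 13.04·0.009900 + 40.03·0.002000 + 26.58·0.4417 + 25.50·0.3504 + 31.84·0.2966 = 30.36 lb
The glass mass, total less LOI, = 168.7 − 30.36 = 138.4 lb (equal to the oxide-mass sum)
oxide / glass × 100 gives the wt %

Glass mass = 138.4 lb (batch 168.7 − LOI 30.36).
Composition: SrO 16.18%, B2O3 10.72%, SiO2 36.22%, ZrO2 15.49%, TiO2 9.330%, Al2O3 12.06%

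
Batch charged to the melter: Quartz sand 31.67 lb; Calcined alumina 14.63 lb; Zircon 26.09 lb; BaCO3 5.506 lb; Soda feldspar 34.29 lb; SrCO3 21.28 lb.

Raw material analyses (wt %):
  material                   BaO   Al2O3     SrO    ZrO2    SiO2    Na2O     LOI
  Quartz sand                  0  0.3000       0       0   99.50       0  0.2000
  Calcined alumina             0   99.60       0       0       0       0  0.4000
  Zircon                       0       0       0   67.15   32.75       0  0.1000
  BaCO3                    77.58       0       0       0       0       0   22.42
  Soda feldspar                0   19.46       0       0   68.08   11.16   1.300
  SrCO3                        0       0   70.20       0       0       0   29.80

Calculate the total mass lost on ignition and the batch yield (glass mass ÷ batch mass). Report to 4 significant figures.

All internal work runs at full precision at each step — in-progress results are printed rounded off to 4 significant figures at each printed step; every reported number is rounded just once. All derived quantities (LOI, the yield, totals, net glass mass, the six compositions) are re-derived from the weighed amounts per 125.3 lb of glass at exact precision, exactly as printed in the problem or answer text.
Ignition loss by material:
  Quartz sand: 31.67 × 0.002000 = 0.06334 lb
  Calcined alumina: 14.63 × 0.004000 = 0.05852 lb
  Zircon: 26.09 × 0.001000 = 0.02609 lb
  BaCO3: 5.506 × 0.2242 = 1.234 lb
  Soda feldspar: 34.29 × 0.01300 = 0.4458 lb
  SrCO3: 21.28 × 0.2980 = 6.341 lb
Total LOI = 8.170 lb
Glass = batch − LOI = 133.5 − 8.170 = 125.3 lb

LOI loss = 8.170 lb; glass = 125.3 lb; yield = 93.88%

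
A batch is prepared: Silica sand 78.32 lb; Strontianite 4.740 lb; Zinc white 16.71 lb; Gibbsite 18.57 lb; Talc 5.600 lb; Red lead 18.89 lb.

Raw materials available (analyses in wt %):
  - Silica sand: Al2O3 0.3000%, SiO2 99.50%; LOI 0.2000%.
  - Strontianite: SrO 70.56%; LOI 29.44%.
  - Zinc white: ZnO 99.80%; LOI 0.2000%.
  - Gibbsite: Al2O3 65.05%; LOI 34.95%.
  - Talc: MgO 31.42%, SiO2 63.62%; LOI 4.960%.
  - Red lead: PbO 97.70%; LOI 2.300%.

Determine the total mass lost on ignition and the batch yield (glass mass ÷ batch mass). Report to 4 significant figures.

LOI loss = 8.788 lb; glass = 134.0 lb; yield = 93.85%

The intermediate values are printed rounded off to 4 significant figures at each printed step — all internal work keeps full float precision from first step to last. Each reported figure takes a single rounding — all derived quantities (totals, LOI, yield, glass mass, the six compositions) are rebuilt at full float precision using the weight values on 134.0 lb of glass, exactly as shown in the problem or answer text.
LOI of each material in turn:
  Silica sand: 78.32 × 0.002000 = 0.1566 lb
  Strontianite: 4.740 × 0.2944 = 1.395 lb
  Zinc white: 16.71 × 0.002000 = 0.03342 lb
  Gibbsite: 18.57 × 0.3495 = 6.490 lb
  Talc: 5.600 × 0.04960 = 0.2778 lb
  Red lead: 18.89 × 0.02300 = 0.4345 lb
Total LOI = 8.788 lb
Glass = batch − LOI = 142.8 − 8.788 = 134.0 lb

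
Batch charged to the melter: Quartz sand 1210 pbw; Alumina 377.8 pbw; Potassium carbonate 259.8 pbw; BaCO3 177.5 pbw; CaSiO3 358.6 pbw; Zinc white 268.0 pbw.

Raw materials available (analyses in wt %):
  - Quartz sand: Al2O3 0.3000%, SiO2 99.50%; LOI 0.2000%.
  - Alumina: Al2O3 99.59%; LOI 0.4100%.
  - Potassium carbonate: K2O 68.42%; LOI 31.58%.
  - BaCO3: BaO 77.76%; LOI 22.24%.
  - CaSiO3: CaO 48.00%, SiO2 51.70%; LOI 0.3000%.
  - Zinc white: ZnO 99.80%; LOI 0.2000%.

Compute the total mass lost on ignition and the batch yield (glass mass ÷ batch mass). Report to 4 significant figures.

LOI loss = 127.1 pbw; glass = 2525 pbw; yield = 95.21%

The intermediate values appear (rounded to 4 significant figures) in the working. Every computation maintains full float precision in all steps — every reported value takes exactly one rounding; the derived quantities, including ignition loss, six oxide percentages, totals, net glass mass, yield, are carried from the weighed amounts on 2525 pbw of glass at full precision precisely as stated by either problem or answer.
LOI of each material in turn:
  Quartz sand: 1210 × 0.002000 = 2.420 pbw
  Alumina: 377.8 × 0.004100 = 1.549 pbw
  Potassium carbonate: 259.8 × 0.3158 = 82.04 pbw
  BaCO3: 177.5 × 0.2224 = 39.48 pbw
  CaSiO3: 358.6 × 0.003000 = 1.076 pbw
  Zinc white: 268.0 × 0.002000 = 0.5360 pbw
Total LOI = 127.1 pbw
Glass = batch − LOI = 2652 − 127.1 = 2525 pbw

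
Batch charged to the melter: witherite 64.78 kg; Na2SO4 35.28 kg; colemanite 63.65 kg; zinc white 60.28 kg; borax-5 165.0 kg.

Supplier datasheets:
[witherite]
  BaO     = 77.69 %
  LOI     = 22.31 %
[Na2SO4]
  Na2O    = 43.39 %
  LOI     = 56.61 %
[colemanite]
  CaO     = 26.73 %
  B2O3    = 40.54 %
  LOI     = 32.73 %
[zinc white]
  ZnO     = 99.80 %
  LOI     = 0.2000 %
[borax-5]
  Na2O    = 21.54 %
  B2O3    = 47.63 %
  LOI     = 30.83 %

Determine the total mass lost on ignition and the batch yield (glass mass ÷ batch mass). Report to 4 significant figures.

LOI loss = 106.2 kg; glass = 282.7 kg; yield = 72.69%

Each numeric step keeps full precision at all times — mid-chain values are shown rounded off to 4 significant digits alongside each step. Exactly one rounding is applied to each reported value. The derived quantities, including totals, the yield, ignition loss, five oxide percentages, glass mass, are re-derived from the batch weights at 282.7 kg of glass in full precision, as quoted within the problem or the answer.
LOI of each material in turn:
  witherite: 64.78 × 0.2231 = 14.45 kg
  Na2SO4: 35.28 × 0.5661 = 19.97 kg
  colemanite: 63.65 × 0.3273 = 20.83 kg
  zinc white: 60.28 × 0.002000 = 0.1206 kg
  borax-5: 165.0 × 0.3083 = 50.87 kg
Total LOI = 106.2 kg
Glass = batch − LOI = 389.0 − 106.2 = 282.7 kg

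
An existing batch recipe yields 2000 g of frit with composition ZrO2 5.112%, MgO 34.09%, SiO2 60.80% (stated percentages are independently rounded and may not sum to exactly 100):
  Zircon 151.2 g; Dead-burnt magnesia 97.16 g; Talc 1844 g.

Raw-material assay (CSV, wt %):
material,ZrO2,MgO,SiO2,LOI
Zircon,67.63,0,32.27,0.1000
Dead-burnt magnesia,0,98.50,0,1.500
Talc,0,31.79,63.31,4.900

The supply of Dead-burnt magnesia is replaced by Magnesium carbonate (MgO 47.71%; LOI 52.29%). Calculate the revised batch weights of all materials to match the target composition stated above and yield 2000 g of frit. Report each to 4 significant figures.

Intermediates are printed, with 4-significant-digit rounding, within the worked lines. The working math maintains full float precision from start to finish. Every reported value sees exactly one rounding. The derived quantities, including totals, glass mass, three oxide percentages, ignition loss, yield, are re-derived from the batch weights per 2000 g of glass at full float precision as written in question or answer.
Oxide mass targets, per 2000 g frit:
  ZrO2: 5.112% × 2000 = 102.2 g
  MgO: 34.09% × 2000 = 681.8 g
  SiO2: 60.80% × 2000 = 1216 g
A balance pass over the oxides, with the batch weights as given, under the basis named above (delivered sums recover each target up to rounding of the answer):
  ZrO2: 151.2·0.6763 = 102.3 g (target 102.2 g)
  MgO: 200.6·0.4771 + 1844·0.3179 = 681.9 g (target 681.8 g)
  SiO2: 151.2·0.3227 + 1844·0.6331 = 1216 g (target 1216 g)
Auditing the glass mass value: whole batch net of LOI = 2000 g (targets for the oxides total 2000 g; with the basis standing at 2000 g — any gap is answer rounding).
Batch grand total — Σ batch = 2196 g; LOI loss = Σ batch·LOI = 195.4 g; yield: glass divided by total = 91.10%.

Revised batch per 2000 g frit:
  Zircon: 151.2 g
  Magnesium carbonate: 200.6 g
  Talc: 1844 g
Total batch = 2196 g; LOI loss = 195.4 g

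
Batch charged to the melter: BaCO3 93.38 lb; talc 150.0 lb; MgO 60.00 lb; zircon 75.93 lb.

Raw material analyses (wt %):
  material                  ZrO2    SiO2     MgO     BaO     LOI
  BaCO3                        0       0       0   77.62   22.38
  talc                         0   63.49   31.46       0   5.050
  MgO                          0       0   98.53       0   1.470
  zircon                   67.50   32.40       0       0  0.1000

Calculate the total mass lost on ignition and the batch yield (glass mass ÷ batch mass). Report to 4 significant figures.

The working math holds full float precision end to end; working values are printed, rounded to four significant digits, as written. Every reported value carries a single rounding — all derived quantities are carried starting from the weights for 349.9 lb of glass at full float precision (LOI, the yield, glass mass, totals, four oxide percentages), as they appear in problem or answer.
Loss on ignition, line by line:
  BaCO3: 93.38 × 0.2238 = 20.90 lb
  talc: 150.0 × 0.05050 = 7.575 lb
  MgO: 60.00 × 0.01470 = 0.8820 lb
  zircon: 75.93 × 0.001000 = 0.07593 lb
Total LOI = 29.43 lb
Glass = batch − LOI = 379.3 − 29.43 = 349.9 lb

LOI loss = 29.43 lb; glass = 349.9 lb; yield = 92.24%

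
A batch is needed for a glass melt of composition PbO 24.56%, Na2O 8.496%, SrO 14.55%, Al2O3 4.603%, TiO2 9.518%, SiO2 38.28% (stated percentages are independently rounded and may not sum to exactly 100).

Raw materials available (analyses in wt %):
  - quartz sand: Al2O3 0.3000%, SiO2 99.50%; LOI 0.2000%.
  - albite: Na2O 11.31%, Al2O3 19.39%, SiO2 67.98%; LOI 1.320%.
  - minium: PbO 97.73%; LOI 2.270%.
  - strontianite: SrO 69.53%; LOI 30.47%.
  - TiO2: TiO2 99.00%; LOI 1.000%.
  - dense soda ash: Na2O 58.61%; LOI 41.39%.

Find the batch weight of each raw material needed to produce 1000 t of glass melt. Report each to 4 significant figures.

Batch per 1000 t glass melt:
  quartz sand: 224.9 t
  albite: 233.9 t
  minium: 251.3 t
  strontianite: 209.3 t
  TiO2: 96.14 t
  dense soda ash: 99.82 t
Total batch = 1115 t; LOI loss = 115.3 t; yield = 89.66%

Intermediates are shown, rounded to 4 significant figures, within the worked lines; all arithmetic runs at exact precision through every step — a single rounding finalizes each reported value; the derived quantities, including six oxide percentages, the totals, net glass mass, ignition loss, yield, are computed from the batch weights on 1000 t of glass in exact precision as they appear in the problem or the answer.
Target masses of each oxide per 1000 t glass melt:
  PbO: 24.56% × 1000 = 245.6 t
  Na2O: 8.496% × 1000 = 84.96 t
  SrO: 14.55% × 1000 = 145.5 t
  Al2O3: 4.603% × 1000 = 46.03 t
  TiO2: 9.518% × 1000 = 95.18 t
  SiO2: 38.28% × 1000 = 382.8 t
Oxide-by-oxide audit with the batch weights as given, against the basis in use (summed amounts equal target values net of answer rounding effects):
  PbO: 251.3·0.9773 = 245.6 t (target 245.6 t)
  Na2O: 233.9·0.1131 + 99.82·0.5861 = 84.96 t (target 84.96 t)
  SrO: 209.3·0.6953 = 145.5 t (target 145.5 t)
  Al2O3: 224.9·0.003000 + 233.9·0.1939 = 46.03 t (target 46.03 t)
  TiO2: 96.14·0.9900 = 95.18 t (target 95.18 t)
  SiO2: 224.9·0.9950 + 233.9·0.6798 = 382.8 t (target 382.8 t)
Glass-mass sanity pass: the batch minus its LOI: 1000 t (the targets, summed, come to 1000 t; with the basis standing at 1000 t — differing by rounding only).
Whole-batch sum: Σ batch = 1115 t; loss to ignition Σ batch·LOI = 115.3 t; glass ÷ batch gives a yield of 89.66%.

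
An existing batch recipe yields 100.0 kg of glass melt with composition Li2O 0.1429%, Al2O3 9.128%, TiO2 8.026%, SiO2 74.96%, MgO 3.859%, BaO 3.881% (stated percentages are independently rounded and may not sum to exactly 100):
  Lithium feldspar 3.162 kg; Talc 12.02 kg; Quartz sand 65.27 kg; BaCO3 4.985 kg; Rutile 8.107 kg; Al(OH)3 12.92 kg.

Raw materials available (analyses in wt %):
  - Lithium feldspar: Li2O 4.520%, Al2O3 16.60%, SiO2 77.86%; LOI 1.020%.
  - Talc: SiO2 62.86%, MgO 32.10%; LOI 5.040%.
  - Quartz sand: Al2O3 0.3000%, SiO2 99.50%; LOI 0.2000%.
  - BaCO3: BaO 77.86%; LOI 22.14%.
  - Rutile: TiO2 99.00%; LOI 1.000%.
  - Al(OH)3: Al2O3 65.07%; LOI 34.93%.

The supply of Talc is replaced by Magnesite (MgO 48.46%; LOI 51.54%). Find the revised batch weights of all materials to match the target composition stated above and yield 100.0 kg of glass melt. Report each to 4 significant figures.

Every computation holds full float precision at each step; the intermediate values are displayed, rounded to four significant digits, at each printed step. Every reported number undergoes a single rounding — the derived quantities are computed at full precision (the yield, the totals, ignition loss, glass mass, the six compositions) starting from the weights at 100.0 kg of glass, as written in problem or answer.
Oxide-by-oxide targets in 100.0 kg glass melt:
  Li2O: 0.1429% × 100.0 = 0.1429 kg
  Al2O3: 9.128% × 100.0 = 9.128 kg
  TiO2: 8.026% × 100.0 = 8.026 kg
  SiO2: 74.96% × 100.0 = 74.96 kg
  MgO: 3.859% × 100.0 = 3.859 kg
  BaO: 3.881% × 100.0 = 3.881 kg
Balance tally, oxide-wise, given the weights on record, per the basis as stated (summed amounts equal target values modulo rounding of the values):
  Li2O: 3.162·0.04520 = 0.1429 kg (target 0.1429 kg)
  Al2O3: 3.162·0.1660 + 72.86·0.003000 + 12.89·0.6507 = 9.131 kg (target 9.128 kg)
  TiO2: 8.107·0.9900 = 8.026 kg (target 8.026 kg)
  SiO2: 3.162·0.7786 + 72.86·0.9950 = 74.96 kg (target 74.96 kg)
  MgO: 7.963·0.4846 = 3.859 kg (target 3.859 kg)
  BaO: 4.985·0.7786 = 3.881 kg (target 3.881 kg)
Auditing the glass mass value: total charge less LOI = 100.0 kg (oxide target masses add up to 100.0 kg; with the basis standing at 100.0 kg — any gap is answer rounding).
Batch grand total — Σ batch = 110.0 kg; LOI loss = Σ batch·LOI = 9.969 kg; yield = glass ÷ total batch = 90.93%.

Revised batch per 100.0 kg glass melt:
  Lithium feldspar: 3.162 kg
  Magnesite: 7.963 kg
  Quartz sand: 72.86 kg
  BaCO3: 4.985 kg
  Rutile: 8.107 kg
  Al(OH)3: 12.89 kg
Total batch = 110.0 kg; LOI loss = 9.969 kg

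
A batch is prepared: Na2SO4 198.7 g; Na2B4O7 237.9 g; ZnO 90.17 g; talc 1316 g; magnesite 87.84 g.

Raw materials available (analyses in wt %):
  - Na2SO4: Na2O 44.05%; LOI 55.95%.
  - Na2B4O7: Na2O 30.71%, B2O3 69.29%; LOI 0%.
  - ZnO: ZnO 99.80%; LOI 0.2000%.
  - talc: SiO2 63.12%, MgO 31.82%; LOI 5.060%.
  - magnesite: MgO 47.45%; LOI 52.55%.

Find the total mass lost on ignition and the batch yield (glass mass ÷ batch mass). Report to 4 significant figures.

Intermediates appear rounded to 4 significant figures between the steps — the working math keeps exact precision through the solve; exactly one rounding goes into each reported number; the derived quantities (glass mass, yield, the totals, five oxide percentages, ignition loss) are recomputed using the weight values at 1707 g of glass at full float precision, as given in the problem or answer text.
Each material's LOI contribution:
  Na2SO4: 198.7 × 0.5595 = 111.2 g
  Na2B4O7: 237.9 × 0 = 0 g
  ZnO: 90.17 × 0.002000 = 0.1803 g
  talc: 1316 × 0.05060 = 66.59 g
  magnesite: 87.84 × 0.5255 = 46.16 g
Total LOI = 224.1 g
Glass = batch − LOI = 1931 − 224.1 = 1707 g

LOI loss = 224.1 g; glass = 1707 g; yield = 88.39%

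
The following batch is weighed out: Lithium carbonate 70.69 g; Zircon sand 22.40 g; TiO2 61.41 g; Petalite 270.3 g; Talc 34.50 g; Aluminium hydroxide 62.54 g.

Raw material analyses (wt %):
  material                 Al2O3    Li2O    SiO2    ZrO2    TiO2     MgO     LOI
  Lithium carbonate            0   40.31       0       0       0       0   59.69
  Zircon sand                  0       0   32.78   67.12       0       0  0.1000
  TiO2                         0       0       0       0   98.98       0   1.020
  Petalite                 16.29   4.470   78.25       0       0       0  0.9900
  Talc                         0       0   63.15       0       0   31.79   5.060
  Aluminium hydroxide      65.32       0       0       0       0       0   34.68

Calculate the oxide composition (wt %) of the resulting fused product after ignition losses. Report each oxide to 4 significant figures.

Intermediates are printed rounded off to 4 significant digits as written; every computation holds full float precision at every stage; a single rounding finalizes each reported result; all derived quantities, which include glass mass, the six compositions, the yield, totals, ignition loss, are carried at full precision, precisely as stated by the problem or the answer, from the batch weights on 452.9 g of glass.
Oxide-by-oxide delivered mass:
  Al2O3: 270.3·0.1629 + 62.54·0.6532 = 84.88 g
  Li2O: 70.69·0.4031 + 270.3·0.04470 = 40.58 g
  SiO2: 22.40·0.3278 + 270.3·0.7825 + 34.50·0.6315 = 240.6 g
  ZrO2: 22.40·0.6712 = 15.03 g
  TiO2: 61.41·0.9898 = 60.78 g
  MgO: 34.50·0.3179 = 10.97 g
LOI: 70.69·0.5969 + 22.40·0.001000 + 61.41·0.01020 + 270.3·0.009900 + 34.50·0.05060 + 62.54·0.3468 = 68.95 g
The glass mass, total less LOI, = 521.8 − 68.95 = 452.9 g (matching Σ of the oxides)
percent by weight: oxide/glass ×100

Glass mass = 452.9 g (batch 521.8 − LOI 68.95).
Composition: Al2O3 18.74%, Li2O 8.960%, SiO2 53.13%, ZrO2 3.320%, TiO2 13.42%, MgO 2.422%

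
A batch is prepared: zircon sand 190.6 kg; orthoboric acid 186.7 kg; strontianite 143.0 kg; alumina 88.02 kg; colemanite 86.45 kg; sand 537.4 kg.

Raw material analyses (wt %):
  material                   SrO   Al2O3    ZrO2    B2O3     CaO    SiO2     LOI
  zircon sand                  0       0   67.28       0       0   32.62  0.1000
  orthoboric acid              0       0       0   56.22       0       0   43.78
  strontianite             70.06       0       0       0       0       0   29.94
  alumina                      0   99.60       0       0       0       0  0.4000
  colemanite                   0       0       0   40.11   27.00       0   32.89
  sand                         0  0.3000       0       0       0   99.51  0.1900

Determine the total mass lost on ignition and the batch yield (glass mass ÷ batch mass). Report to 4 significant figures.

LOI loss = 154.5 kg; glass = 1078 kg; yield = 87.46%

The working math maintains full float precision at all times — the intermediate values are shown (rounded to 4 significant figures) within the worked lines — every reported number sees exactly one rounding. All derived quantities, including yield, totals, ignition loss, glass mass, the six compositions, are recomputed using the weight values per 1078 kg of glass in exact precision as they appear in question or answer.
Each material's LOI contribution:
  zircon sand: 190.6 × 0.001000 = 0.1906 kg
  orthoboric acid: 186.7 × 0.4378 = 81.74 kg
  strontianite: 143.0 × 0.2994 = 42.81 kg
  alumina: 88.02 × 0.004000 = 0.3521 kg
  colemanite: 86.45 × 0.3289 = 28.43 kg
  sand: 537.4 × 0.001900 = 1.021 kg
Total LOI = 154.5 kg
Glass = batch − LOI = 1232 − 154.5 = 1078 kg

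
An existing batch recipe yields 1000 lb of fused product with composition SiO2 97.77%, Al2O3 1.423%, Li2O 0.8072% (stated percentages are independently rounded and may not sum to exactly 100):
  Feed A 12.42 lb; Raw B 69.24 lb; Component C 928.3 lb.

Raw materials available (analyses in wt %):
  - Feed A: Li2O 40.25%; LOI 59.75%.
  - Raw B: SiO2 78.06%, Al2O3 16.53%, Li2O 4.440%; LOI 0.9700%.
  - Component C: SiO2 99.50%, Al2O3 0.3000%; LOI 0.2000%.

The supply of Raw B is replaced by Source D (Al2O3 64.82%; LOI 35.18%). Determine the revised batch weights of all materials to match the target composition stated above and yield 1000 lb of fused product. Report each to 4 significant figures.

Values along the way are printed rounded to 4 significant digits across the worked steps — all arithmetic maintains full precision at every stage — every reported figure includes exactly one rounding. Derived quantities, which include LOI, totals, net glass mass, the three compositions, the yield, are computed at exact precision, exactly as printed in question or answer, starting from the weights on 1000 lb of glass.
The oxide mass targets at 1000 lb fused product:
  SiO2: 97.77% × 1000 = 977.7 lb
  Al2O3: 1.423% × 1000 = 14.23 lb
  Li2O: 0.8072% × 1000 = 8.072 lb
Balance tally, oxide-wise, per the reported batch figures, relative to the basis at hand (each sum matches its target mass inside rounding margins):
  SiO2: 982.6·0.9950 = 977.7 lb (target 977.7 lb)
  Al2O3: 17.41·0.6482 + 982.6·0.003000 = 14.23 lb (target 14.23 lb)
  Li2O: 20.05·0.4025 = 8.070 lb (target 8.072 lb)
Glass mass check: total batch − LOI = 1000 lb (the Σ of target masses is 1000 lb; with the basis standing at 1000 lb — deltas are rounding alone).
Total batch = Σ batch = 1020 lb; ignition loss, Σ(batch × LOI) = 20.07 lb; yield = glass ÷ total batch = 98.03%.

Revised batch per 1000 lb fused product:
  Feed A: 20.05 lb
  Source D: 17.41 lb
  Component C: 982.6 lb
Total batch = 1020 lb; LOI loss = 20.07 lb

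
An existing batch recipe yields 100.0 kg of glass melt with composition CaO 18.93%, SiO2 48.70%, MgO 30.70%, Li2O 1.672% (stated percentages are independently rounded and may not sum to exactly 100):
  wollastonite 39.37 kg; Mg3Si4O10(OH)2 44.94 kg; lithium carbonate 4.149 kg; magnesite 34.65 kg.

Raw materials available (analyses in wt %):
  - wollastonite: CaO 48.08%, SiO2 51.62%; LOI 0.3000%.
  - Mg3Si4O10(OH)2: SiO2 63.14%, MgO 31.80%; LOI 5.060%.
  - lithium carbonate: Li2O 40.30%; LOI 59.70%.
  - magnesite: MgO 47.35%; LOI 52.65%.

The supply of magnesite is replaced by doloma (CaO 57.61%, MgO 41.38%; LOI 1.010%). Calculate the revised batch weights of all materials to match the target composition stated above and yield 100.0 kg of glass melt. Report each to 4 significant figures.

Every computation keeps full precision all the way through — mid-chain values are shown with 4-significant-figure rounding within the worked lines. A single rounding completes every reported figure; derived quantities are rebuilt from the weighed amounts on 100.0 kg of glass in full float precision (the totals, net glass mass, yield, the four compositions, LOI), as set out in problem or answer.
Oxide mass targets, per 100.0 kg glass melt:
  CaO: 18.93% × 100.0 = 18.93 kg
  SiO2: 48.70% × 100.0 = 48.70 kg
  MgO: 30.70% × 100.0 = 30.70 kg
  Li2O: 1.672% × 100.0 = 1.672 kg
Mass-balance tally per oxide working from each reported weight, under the basis named above (summed amounts equal target values once rounding is allowed for):
  CaO: 12.27·0.4808 + 22.62·0.5761 = 18.93 kg (target 18.93 kg)
  SiO2: 12.27·0.5162 + 67.10·0.6314 = 48.70 kg (target 48.70 kg)
  MgO: 67.10·0.3180 + 22.62·0.4138 = 30.70 kg (target 30.70 kg)
  Li2O: 4.149·0.4030 = 1.672 kg (target 1.672 kg)
Glass-mass sanity pass: batch Σ − ignition loss = 100.0 kg (per-oxide target masses sum to 100.0 kg; versus the stated basis of 100.0 kg — gaps are rounding artifacts).
Total batch = Σ batch = 106.1 kg; the LOI term Σ batch·LOI equals 6.137 kg; yield = glass ÷ total batch = 94.22%.

Revised batch per 100.0 kg glass melt:
  wollastonite: 12.27 kg
  Mg3Si4O10(OH)2: 67.10 kg
  lithium carbonate: 4.149 kg
  doloma: 22.62 kg
Total batch = 106.1 kg; LOI loss = 6.137 kg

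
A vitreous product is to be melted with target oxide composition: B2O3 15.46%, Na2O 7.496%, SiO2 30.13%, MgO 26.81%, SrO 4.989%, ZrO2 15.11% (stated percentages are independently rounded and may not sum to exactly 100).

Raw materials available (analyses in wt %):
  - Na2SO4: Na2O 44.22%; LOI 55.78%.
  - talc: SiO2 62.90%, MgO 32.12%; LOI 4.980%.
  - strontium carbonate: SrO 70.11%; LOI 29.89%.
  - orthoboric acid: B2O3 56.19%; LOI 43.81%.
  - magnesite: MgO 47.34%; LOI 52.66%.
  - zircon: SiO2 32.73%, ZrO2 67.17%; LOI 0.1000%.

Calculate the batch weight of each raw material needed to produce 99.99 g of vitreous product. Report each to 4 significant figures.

Batch per 99.99 g vitreous product:
  Na2SO4: 16.95 g
  talc: 36.19 g
  strontium carbonate: 7.115 g
  orthoboric acid: 27.51 g
  magnesite: 32.07 g
  zircon: 22.49 g
Total batch = 142.3 g; LOI loss = 42.35 g; yield = 70.25%

Each numeric step carries exact precision all the way through. Working values are shown (rounded to 4 significant digits) across the worked steps; every reported figure is rounded just once; all derived quantities (totals, six oxide percentages, the yield, glass mass, ignition loss) are rebuilt using the weight values for 99.99 g of glass in full float precision, exactly as shown in the question or the answer.
Oxide-by-oxide targets in 99.99 g vitreous product:
  B2O3: 15.46% × 99.99 = 15.46 g
  Na2O: 7.496% × 99.99 = 7.495 g
  SiO2: 30.13% × 99.99 = 30.13 g
  MgO: 26.81% × 99.99 = 26.81 g
  SrO: 4.989% × 99.99 = 4.989 g
  ZrO2: 15.11% × 99.99 = 15.11 g
Balance tally, oxide-wise, with the batch weights as given, on the stated basis (sums match the target masses net of answer rounding effects):
  B2O3: 27.51·0.5619 = 15.46 g (target 15.46 g)
  Na2O: 16.95·0.4422 = 7.495 g (target 7.495 g)
  SiO2: 36.19·0.6290 + 22.49·0.3273 = 30.12 g (target 30.13 g)
  MgO: 36.19·0.3212 + 32.07·0.4734 = 26.81 g (target 26.81 g)
  SrO: 7.115·0.7011 = 4.988 g (target 4.989 g)
  ZrO2: 22.49·0.6717 = 15.11 g (target 15.11 g)
Auditing the glass mass value: whole batch net of LOI = 99.98 g (targets for the oxides total 99.99 g; stated basis 99.99 g — rounding explains the deltas).
Adding the batch up: Σ batch = 142.3 g; LOI loss = Σ batch·LOI = 42.35 g; glass ÷ batch gives a yield of 70.25%.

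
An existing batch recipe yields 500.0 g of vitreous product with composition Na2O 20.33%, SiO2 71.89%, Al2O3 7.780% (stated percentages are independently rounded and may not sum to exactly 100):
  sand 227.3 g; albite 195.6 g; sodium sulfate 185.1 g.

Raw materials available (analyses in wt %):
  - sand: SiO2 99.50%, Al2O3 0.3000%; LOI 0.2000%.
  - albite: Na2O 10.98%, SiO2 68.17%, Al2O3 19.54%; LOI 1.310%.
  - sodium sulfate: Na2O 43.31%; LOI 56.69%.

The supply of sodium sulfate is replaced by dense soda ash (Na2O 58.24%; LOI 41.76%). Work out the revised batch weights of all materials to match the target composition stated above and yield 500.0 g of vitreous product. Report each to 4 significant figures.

Full precision is held from first step to last. Intermediates appear rounded to four significant digits; a single rounding finalizes every reported result; derived quantities are recomputed in full precision (net glass mass, yield, ignition loss, three oxide percentages, totals) using the weight values per 500.0 g of glass as set out in the problem or answer text.
Target oxide masses per 500.0 g vitreous product:
  Na2O: 20.33% × 500.0 = 101.6 g
  SiO2: 71.89% × 500.0 = 359.4 g
  Al2O3: 7.780% × 500.0 = 38.90 g
Sums-versus-targets review with the batch weights as given, versus the basis set out (delivered sums recover each target exact up to rounding of places):
  Na2O: 195.6·0.1098 + 137.7·0.5824 = 101.7 g (target 101.6 g)
  SiO2: 227.3·0.9950 + 195.6·0.6817 = 359.5 g (target 359.4 g)
  Al2O3: 227.3·0.003000 + 195.6·0.1954 = 38.90 g (target 38.90 g)
Glass-mass bookkeeping: total batch − LOI = 500.1 g (the Σ of target masses is 500.0 g; stated basis 500.0 g — any gap is answer rounding).
Summing the batch: Σ batch = 560.6 g; LOI removed, Σ of batch·LOI: 60.52 g; the yield ratio, glass ÷ batch: 89.20%.

Revised batch per 500.0 g vitreous product:
  sand: 227.3 g
  albite: 195.6 g
  dense soda ash: 137.7 g
Total batch = 560.6 g; LOI loss = 60.52 g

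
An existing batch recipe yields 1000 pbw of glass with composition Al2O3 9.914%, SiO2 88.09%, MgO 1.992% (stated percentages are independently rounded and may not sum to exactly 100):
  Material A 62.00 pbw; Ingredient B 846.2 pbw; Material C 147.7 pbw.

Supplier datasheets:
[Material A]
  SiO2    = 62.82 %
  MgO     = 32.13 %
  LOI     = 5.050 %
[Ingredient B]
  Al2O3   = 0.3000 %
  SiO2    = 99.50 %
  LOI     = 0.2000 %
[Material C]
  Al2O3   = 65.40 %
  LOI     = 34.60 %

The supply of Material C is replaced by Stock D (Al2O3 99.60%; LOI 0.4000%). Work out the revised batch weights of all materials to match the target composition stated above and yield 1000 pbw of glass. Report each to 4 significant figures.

Values along the way are displayed, rounded to 4 significant figures, across the worked steps. All internal work maintains full float precision from first step to last — each reported number takes exactly one rounding — all derived quantities are re-derived in full float precision (totals, ignition loss, yield, the three compositions, glass mass) from the batch weights per 1000 pbw of glass as quoted within problem or answer.
Oxide mass targets, per 1000 pbw glass:
  Al2O3: 9.914% × 1000 = 99.14 pbw
  SiO2: 88.09% × 1000 = 880.9 pbw
  MgO: 1.992% × 1000 = 19.92 pbw
Balance tally, oxide-wise, from the weights as reported, relative to the basis at hand (target by target, the sums agree given rounding of the digits):
  Al2O3: 846.2·0.003000 + 96.99·0.9960 = 99.14 pbw (target 99.14 pbw)
  SiO2: 62.00·0.6282 + 846.2·0.9950 = 880.9 pbw (target 880.9 pbw)
  MgO: 62.00·0.3213 = 19.92 pbw (target 19.92 pbw)
Glass-mass sanity pass: batch Σ − ignition loss = 1000 pbw (the Σ of target masses is 1000 pbw; the stated basis being 1000 pbw — any gap is answer rounding).
Batch grand total — Σ batch = 1005 pbw; loss to ignition Σ batch·LOI = 5.211 pbw; glass ÷ batch gives a yield of 99.48%.

Revised batch per 1000 pbw glass:
  Material A: 62.00 pbw
  Ingredient B: 846.2 pbw
  Stock D: 96.99 pbw
Total batch = 1005 pbw; LOI loss = 5.211 pbw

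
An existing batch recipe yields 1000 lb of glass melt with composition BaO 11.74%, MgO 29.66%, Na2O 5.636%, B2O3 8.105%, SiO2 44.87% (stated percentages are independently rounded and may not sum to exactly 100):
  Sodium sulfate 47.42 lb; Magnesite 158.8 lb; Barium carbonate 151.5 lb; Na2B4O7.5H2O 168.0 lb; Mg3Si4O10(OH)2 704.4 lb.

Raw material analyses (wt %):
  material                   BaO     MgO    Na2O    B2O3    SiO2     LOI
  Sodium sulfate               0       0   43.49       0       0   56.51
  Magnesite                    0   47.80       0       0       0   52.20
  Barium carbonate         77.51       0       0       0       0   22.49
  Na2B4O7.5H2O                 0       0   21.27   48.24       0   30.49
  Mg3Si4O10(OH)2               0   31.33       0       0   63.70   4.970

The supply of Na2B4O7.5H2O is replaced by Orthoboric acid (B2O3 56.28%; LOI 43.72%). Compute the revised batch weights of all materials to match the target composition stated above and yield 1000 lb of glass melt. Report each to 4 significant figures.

Revised batch per 1000 lb glass melt:
  Sodium sulfate: 129.6 lb
  Magnesite: 158.8 lb
  Barium carbonate: 151.5 lb
  Orthoboric acid: 144.0 lb
  Mg3Si4O10(OH)2: 704.4 lb
Total batch = 1288 lb; LOI loss = 288.2 lb

The working math holds full float precision in all steps — the intermediate values are displayed rounded to four significant digits in the working. A single rounding yields each reported number — all derived quantities are computed at full precision (five oxide percentages, totals, ignition loss, the yield, net glass mass) from the batch weights on 1000 lb of glass, as written in the problem or the answer.
Target masses of each oxide per 1000 lb glass melt:
  BaO: 11.74% × 1000 = 117.4 lb
  MgO: 29.66% × 1000 = 296.6 lb
  Na2O: 5.636% × 1000 = 56.36 lb
  B2O3: 8.105% × 1000 = 81.05 lb
  SiO2: 44.87% × 1000 = 448.7 lb
Mass-balance tally per oxide on the weights just shown, at the basis given (summed amounts equal target values given rounding of the digits):
  BaO: 151.5·0.7751 = 117.4 lb (target 117.4 lb)
  MgO: 158.8·0.4780 + 704.4·0.3133 = 296.6 lb (target 296.6 lb)
  Na2O: 129.6·0.4349 = 56.36 lb (target 56.36 lb)
  B2O3: 144.0·0.5628 = 81.04 lb (target 81.05 lb)
  SiO2: 704.4·0.6370 = 448.7 lb (target 448.7 lb)
The glass-mass cross-check: the batch minus its LOI: 1000 lb (the targets, summed, come to 1000 lb; the stated basis being 1000 lb — deltas are rounding alone).
Batch total: Σ batch = 1288 lb; LOI removed, Σ of batch·LOI: 288.2 lb; yield, glass over the total, = 77.63%.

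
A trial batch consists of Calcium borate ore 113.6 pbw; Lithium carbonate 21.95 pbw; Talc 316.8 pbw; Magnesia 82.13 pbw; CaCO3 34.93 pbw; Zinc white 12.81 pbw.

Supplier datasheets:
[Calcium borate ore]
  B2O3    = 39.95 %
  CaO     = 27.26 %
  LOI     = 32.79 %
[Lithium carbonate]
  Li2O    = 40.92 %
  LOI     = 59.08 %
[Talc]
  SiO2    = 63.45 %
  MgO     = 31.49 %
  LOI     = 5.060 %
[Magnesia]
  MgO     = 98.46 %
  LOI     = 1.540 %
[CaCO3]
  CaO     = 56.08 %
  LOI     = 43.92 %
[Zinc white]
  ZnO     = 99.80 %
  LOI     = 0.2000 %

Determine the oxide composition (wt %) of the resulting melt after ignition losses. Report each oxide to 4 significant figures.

Full precision is carried through the solve; values along the way appear rounded to 4 significant digits within the worked lines — each reported figure takes a single rounding; the derived quantities (yield, ignition loss, totals, the six compositions, glass mass) are carried from the weighed amounts on 499.3 pbw of glass in full float precision exactly as printed in the problem or the answer.
Delivered oxide masses:
  B2O3: 113.6·0.3995 = 45.38 pbw
  Li2O: 21.95·0.4092 = 8.982 pbw
  ZnO: 12.81·0.9980 = 12.78 pbw
  SiO2: 316.8·0.6345 = 201.0 pbw
  CaO: 113.6·0.2726 + 34.93·0.5608 = 50.56 pbw
  MgO: 316.8·0.3149 + 82.13·0.9846 = 180.6 pbw
LOI: 113.6·0.3279 + 21.95·0.5908 + 316.8·0.05060 + 82.13·0.01540 + 34.93·0.4392 + 12.81·0.002000 = 82.88 pbw
The glass mass, total less LOI, = 582.2 − 82.88 = 499.3 pbw (the oxide masses sum to this)
wt % = 100 × oxide mass / glass mass

Glass mass = 499.3 pbw (batch 582.2 − LOI 82.88).
Composition: B2O3 9.089%, Li2O 1.799%, ZnO 2.560%, SiO2 40.25%, CaO 10.12%, MgO 36.17%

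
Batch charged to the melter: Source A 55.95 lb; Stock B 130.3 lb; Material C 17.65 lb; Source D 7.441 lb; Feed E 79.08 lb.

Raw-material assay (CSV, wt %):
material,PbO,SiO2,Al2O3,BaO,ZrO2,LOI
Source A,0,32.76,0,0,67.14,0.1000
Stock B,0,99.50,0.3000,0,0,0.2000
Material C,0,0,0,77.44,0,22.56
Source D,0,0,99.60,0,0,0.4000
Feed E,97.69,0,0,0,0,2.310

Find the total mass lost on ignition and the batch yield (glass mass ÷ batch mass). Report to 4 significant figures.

Intermediates are shown, with 4-significant-figure rounding, in the printout. The working math maintains full float precision at every stage; exactly one rounding goes into every reported result. Derived quantities (yield, five oxide percentages, ignition loss, the totals, net glass mass) are recomputed at full float precision from the weighed amounts per 284.3 lb of glass, exactly as printed in the problem or answer text.
Per-material ignition loss:
  Source A: 55.95 × 0.001000 = 0.05595 lb
  Stock B: 130.3 × 0.002000 = 0.2606 lb
  Material C: 17.65 × 0.2256 = 3.982 lb
  Source D: 7.441 × 0.004000 = 0.02976 lb
  Feed E: 79.08 × 0.02310 = 1.827 lb
Total LOI = 6.155 lb
Glass = batch − LOI = 290.4 − 6.155 = 284.3 lb

LOI loss = 6.155 lb; glass = 284.3 lb; yield = 97.88%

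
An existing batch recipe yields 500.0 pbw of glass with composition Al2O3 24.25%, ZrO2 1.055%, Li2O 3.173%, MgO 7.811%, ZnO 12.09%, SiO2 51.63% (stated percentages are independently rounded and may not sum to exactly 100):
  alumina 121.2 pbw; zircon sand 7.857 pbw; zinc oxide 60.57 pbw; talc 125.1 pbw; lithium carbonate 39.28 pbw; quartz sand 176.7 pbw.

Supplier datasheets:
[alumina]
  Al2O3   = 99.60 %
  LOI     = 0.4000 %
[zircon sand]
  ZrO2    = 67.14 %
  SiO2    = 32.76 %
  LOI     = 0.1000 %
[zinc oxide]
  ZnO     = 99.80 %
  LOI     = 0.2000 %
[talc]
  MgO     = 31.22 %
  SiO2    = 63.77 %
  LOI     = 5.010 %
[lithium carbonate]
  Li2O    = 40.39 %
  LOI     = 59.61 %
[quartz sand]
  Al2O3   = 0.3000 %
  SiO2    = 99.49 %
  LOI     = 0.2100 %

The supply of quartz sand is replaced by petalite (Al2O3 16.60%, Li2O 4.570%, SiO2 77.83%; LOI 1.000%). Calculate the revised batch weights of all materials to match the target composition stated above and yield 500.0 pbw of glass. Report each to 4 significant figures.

Revised batch per 500.0 pbw glass:
  alumina: 84.09 pbw
  zircon sand: 7.857 pbw
  zinc oxide: 60.57 pbw
  talc: 125.1 pbw
  lithium carbonate: 13.72 pbw
  petalite: 225.9 pbw
Total batch = 517.2 pbw; LOI loss = 17.17 pbw

In-progress results are displayed (rounded to four significant digits) on the page. The whole derivation holds full float precision all the way through — every reported number is rounded a single time; the derived quantities, including the six compositions, LOI, glass mass, totals, the yield, are re-derived from the batch weights on 500.0 pbw of glass at exact precision, as quoted within either problem or answer.
Per-oxide target masses for 500.0 pbw glass:
  Al2O3: 24.25% × 500.0 = 121.2 pbw
  ZrO2: 1.055% × 500.0 = 5.275 pbw
  Li2O: 3.173% × 500.0 = 15.86 pbw
  MgO: 7.811% × 500.0 = 39.06 pbw
  ZnO: 12.09% × 500.0 = 60.45 pbw
  SiO2: 51.63% × 500.0 = 258.2 pbw
Verifying the oxide balance with the batch weights as given, under the basis named above (delivered sums recover each target up to rounding of the answer):
  Al2O3: 84.09·0.9960 + 225.9·0.1660 = 121.3 pbw (target 121.2 pbw)
  ZrO2: 7.857·0.6714 = 5.275 pbw (target 5.275 pbw)
  Li2O: 13.72·0.4039 + 225.9·0.04570 = 15.87 pbw (target 15.86 pbw)
  MgO: 125.1·0.3122 = 39.06 pbw (target 39.06 pbw)
  ZnO: 60.57·0.9980 = 60.45 pbw (target 60.45 pbw)
  SiO2: 7.857·0.3276 + 125.1·0.6377 + 225.9·0.7783 = 258.2 pbw (target 258.2 pbw)
Glass-mass bookkeeping: total batch − LOI = 500.1 pbw (summing oxide targets gives 500.0 pbw; basis as stated: 500.0 pbw — deltas are rounding alone).
Batch total: Σ batch = 517.2 pbw; ignition loss, Σ(batch × LOI) = 17.17 pbw; the yield ratio, glass ÷ batch: 96.68%.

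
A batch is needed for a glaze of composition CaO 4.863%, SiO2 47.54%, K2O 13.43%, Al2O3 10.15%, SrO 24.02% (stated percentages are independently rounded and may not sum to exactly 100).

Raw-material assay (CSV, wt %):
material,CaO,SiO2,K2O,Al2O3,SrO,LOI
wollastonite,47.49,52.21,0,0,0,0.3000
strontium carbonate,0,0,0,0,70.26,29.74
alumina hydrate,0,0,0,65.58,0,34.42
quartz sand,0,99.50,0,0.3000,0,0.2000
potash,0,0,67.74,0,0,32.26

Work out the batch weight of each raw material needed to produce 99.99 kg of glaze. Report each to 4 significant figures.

Intermediates are shown rounded to four significant digits as written — every computation runs at exact precision at all times. A single rounding finalizes each reported value. Derived quantities are recomputed in full precision (the five compositions, totals, glass mass, LOI, the yield) using the weight values at 99.99 kg of glass as written in problem or answer.
The oxide mass targets at 99.99 kg glaze:
  CaO: 4.863% × 99.99 = 4.863 kg
  SiO2: 47.54% × 99.99 = 47.54 kg
  K2O: 13.43% × 99.99 = 13.43 kg
  Al2O3: 10.15% × 99.99 = 10.15 kg
  SrO: 24.02% × 99.99 = 24.02 kg
Per-oxide balance check working from each reported weight, relative to the basis at hand (sums match the target masses modulo rounding of the values):
  CaO: 10.24·0.4749 = 4.863 kg (target 4.863 kg)
  SiO2: 10.24·0.5221 + 42.40·0.9950 = 47.53 kg (target 47.54 kg)
  K2O: 19.82·0.6774 = 13.43 kg (target 13.43 kg)
  Al2O3: 15.28·0.6558 + 42.40·0.003000 = 10.15 kg (target 10.15 kg)
  SrO: 34.18·0.7026 = 24.01 kg (target 24.02 kg)
Mass balance on the glass: the batch minus its LOI: 99.99 kg (oxide target masses add up to 99.99 kg; the stated basis being 99.99 kg — rounding explains the deltas).
Summing the batch: Σ batch = 121.9 kg; loss to ignition Σ batch·LOI = 21.93 kg; yield = glass ÷ total batch = 82.01%.

Batch per 99.99 kg glaze:
  wollastonite: 10.24 kg
  strontium carbonate: 34.18 kg
  alumina hydrate: 15.28 kg
  quartz sand: 42.40 kg
  potash: 19.82 kg
Total batch = 121.9 kg; LOI loss = 21.93 kg; yield = 82.01%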